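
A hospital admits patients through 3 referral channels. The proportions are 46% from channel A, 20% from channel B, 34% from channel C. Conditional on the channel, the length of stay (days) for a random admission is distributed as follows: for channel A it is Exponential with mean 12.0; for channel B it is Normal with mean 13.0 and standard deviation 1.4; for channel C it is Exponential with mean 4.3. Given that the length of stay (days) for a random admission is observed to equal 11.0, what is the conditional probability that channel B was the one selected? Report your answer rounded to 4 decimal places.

0.4892

Likelihoods f(11.0 | ·): A: 0.0333208; B: 0.102713; C: 0.0180113.
Posterior ∝ prior × likelihood. Numerator for B: 0.2·0.102713 = 0.0205426.
Normalizing constant: 0.46·0.0333208 + 0.2·0.102713 + 0.34·0.0180113 = 0.041994.
P(B | observation) = 0.0205426 / 0.041994 = 0.489179.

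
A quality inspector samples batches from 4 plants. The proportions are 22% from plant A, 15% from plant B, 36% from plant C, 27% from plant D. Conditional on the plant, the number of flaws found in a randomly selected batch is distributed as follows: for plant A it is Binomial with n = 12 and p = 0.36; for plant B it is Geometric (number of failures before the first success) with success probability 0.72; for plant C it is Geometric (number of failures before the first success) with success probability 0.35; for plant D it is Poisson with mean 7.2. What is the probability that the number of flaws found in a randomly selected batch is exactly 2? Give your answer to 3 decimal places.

Conditional on each plant, P(X = 2): A: 0.0986163; B: 0.056448; C: 0.147875; D: 0.0193515.
By total probability, P(X = 2) = 0.22·0.0986163 + 0.15·0.056448 + 0.36·0.147875 + 0.27·0.0193515 = 0.0886227.

0.089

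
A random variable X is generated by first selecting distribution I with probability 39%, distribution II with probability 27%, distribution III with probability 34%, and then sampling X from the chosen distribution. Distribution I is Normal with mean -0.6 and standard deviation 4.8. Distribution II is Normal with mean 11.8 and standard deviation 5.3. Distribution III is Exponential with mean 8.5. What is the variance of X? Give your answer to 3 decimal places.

Per component, I: μ=-0.6, E[X²]=23.4; II: μ=11.8, E[X²]=167.33; III: μ=8.5, E[X²]=144.5.
E[X] = 0.39·-0.6 + 0.27·11.8 + 0.34·8.5 = 5.842.
E[X²] = 0.39·23.4 + 0.27·167.33 + 0.34·144.5 = 103.435.
Var(X) = E[X²] − (E[X])² = 103.435 − 34.129 = 69.3061.

69.306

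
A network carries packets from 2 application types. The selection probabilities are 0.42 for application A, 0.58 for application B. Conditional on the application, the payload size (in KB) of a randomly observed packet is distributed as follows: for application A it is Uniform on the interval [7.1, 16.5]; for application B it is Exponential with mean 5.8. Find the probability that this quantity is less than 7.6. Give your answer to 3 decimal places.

0.446

Conditional on each application, P(X < 7.6): A: 0.0531915; B: 0.730273.
By total probability, P(X < 7.6) = 0.42·0.0531915 + 0.58·0.730273 = 0.445899.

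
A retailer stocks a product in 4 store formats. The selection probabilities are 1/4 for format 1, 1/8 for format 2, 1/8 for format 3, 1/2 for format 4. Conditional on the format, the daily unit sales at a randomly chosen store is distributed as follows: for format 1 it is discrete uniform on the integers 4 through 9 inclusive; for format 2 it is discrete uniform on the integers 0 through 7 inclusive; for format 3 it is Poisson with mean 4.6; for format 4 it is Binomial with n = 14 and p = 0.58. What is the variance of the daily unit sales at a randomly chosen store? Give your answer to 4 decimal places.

Per component, 1: μ=6.5, E[X²]=45.1667; 2: μ=3.5, E[X²]=17.5; 3: μ=4.6, E[X²]=25.76; 4: μ=8.12, E[X²]=69.3448.
E[X] = 0.25·6.5 + 0.125·3.5 + 0.125·4.6 + 0.5·8.12 = 6.6975.
E[X²] = 0.25·45.1667 + 0.125·17.5 + 0.125·25.76 + 0.5·69.3448 = 51.3716.
Var(X) = E[X²] − (E[X])² = 51.3716 − 44.8565 = 6.51506.

6.5151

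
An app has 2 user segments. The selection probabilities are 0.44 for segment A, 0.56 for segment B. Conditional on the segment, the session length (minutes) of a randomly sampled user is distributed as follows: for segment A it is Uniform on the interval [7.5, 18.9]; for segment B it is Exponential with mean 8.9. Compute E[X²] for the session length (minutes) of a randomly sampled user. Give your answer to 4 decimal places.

For each component E[X²] = Var + (mean)², giving A: 185.07; B: 158.42.
Overall E[X²] = 0.44·185.07 + 0.56·158.42 = 170.146.

170.1460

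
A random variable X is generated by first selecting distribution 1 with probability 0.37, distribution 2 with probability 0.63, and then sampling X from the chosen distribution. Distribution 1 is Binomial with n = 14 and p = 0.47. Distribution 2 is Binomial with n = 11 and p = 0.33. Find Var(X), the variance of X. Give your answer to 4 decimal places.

Per component, 1: μ=6.58, E[X²]=46.7838; 2: μ=3.63, E[X²]=15.609.
E[X] = 0.37·6.58 + 0.63·3.63 = 4.7215.
E[X²] = 0.37·46.7838 + 0.63·15.609 = 27.1437.
Var(X) = E[X²] − (E[X])² = 27.1437 − 22.2926 = 4.85111.

4.8511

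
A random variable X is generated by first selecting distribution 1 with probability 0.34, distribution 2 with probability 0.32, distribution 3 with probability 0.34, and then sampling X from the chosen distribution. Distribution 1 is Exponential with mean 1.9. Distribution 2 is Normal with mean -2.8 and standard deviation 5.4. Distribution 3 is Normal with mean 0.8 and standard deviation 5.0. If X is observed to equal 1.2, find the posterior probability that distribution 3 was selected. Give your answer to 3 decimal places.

0.193

Likelihoods f(1.2 | ·): 1: 0.279869; 2: 0.0561524; 3: 0.0795335.
Posterior ∝ prior × likelihood. Numerator for 3: 0.34·0.0795335 = 0.0270414.
Normalizing constant: 0.34·0.279869 + 0.32·0.0561524 + 0.34·0.0795335 = 0.140166.
P(3 | observation) = 0.0270414 / 0.140166 = 0.192925.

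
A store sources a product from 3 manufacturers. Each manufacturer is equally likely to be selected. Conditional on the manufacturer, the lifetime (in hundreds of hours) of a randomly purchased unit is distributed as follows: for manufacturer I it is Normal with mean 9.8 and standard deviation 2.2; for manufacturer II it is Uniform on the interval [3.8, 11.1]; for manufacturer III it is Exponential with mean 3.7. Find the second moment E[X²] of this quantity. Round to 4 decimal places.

62.7344

For each component E[X²] = Var + (mean)², giving I: 100.88; II: 59.9433; III: 27.38.
Overall E[X²] = 0.333333·100.88 + 0.333333·59.9433 + 0.333333·27.38 = 62.7344.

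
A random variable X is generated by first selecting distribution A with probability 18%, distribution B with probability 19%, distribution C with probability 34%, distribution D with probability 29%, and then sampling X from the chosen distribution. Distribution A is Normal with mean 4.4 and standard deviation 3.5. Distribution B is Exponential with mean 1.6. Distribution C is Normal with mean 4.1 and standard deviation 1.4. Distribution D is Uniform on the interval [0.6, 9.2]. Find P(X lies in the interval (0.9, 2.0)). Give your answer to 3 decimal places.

Conditional on each component, P(0.9 < X < 2.0): A: 0.0877914; B: 0.283278; C: 0.0556717; D: 0.127907.
By total probability, P(0.9 < X < 2.0) = 0.18·0.0877914 + 0.19·0.283278 + 0.34·0.0556717 + 0.29·0.127907 = 0.125647.

0.126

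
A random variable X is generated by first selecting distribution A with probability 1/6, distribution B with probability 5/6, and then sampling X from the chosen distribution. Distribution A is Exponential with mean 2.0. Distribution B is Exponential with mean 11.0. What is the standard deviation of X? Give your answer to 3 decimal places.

Per component, A: μ=2, E[X²]=8; B: μ=11, E[X²]=242.
E[X] = 0.166667·2 + 0.833333·11 = 9.5.
E[X²] = 0.166667·8 + 0.833333·242 = 203.
Var(X) = E[X²] − (E[X])² = 203 − 90.25 = 112.75.
SD(X) = √112.75 = 10.6184.

10.618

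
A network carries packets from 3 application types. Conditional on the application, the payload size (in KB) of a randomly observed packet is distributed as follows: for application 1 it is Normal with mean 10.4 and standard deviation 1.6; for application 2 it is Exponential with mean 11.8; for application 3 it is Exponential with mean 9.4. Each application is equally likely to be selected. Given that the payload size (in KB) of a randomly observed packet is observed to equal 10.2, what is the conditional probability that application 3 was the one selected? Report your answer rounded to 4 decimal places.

Likelihoods f(10.2 | ·): 1: 0.247399; 2: 0.0357035; 3: 0.0359432.
Posterior ∝ prior × likelihood. Numerator for 3: 0.333333·0.0359432 = 0.0119811.
Normalizing constant: 0.333333·0.247399 + 0.333333·0.0357035 + 0.333333·0.0359432 = 0.106348.
P(3 | observation) = 0.0119811 / 0.106348 = 0.112659.

0.1127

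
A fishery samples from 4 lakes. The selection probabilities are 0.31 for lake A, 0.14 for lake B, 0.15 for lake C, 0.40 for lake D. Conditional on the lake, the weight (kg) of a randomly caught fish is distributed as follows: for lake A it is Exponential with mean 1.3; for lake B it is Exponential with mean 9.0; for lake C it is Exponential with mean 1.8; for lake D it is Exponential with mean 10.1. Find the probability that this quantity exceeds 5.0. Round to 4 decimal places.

Conditional on each lake, P(X > 5.0): A: 0.0213617; B: 0.573753; C: 0.0621765; D: 0.609541.
By total probability, P(X > 5.0) = 0.31·0.0213617 + 0.14·0.573753 + 0.15·0.0621765 + 0.4·0.609541 = 0.34009.

0.3401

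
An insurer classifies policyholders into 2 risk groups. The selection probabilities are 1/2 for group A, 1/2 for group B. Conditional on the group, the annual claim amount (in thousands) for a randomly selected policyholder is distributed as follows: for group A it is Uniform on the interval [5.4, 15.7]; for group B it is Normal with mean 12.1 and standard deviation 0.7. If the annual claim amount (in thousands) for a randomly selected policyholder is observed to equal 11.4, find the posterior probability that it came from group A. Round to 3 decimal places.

Likelihoods f(11.4 | ·): A: 0.0970874; B: 0.345672.
Posterior ∝ prior × likelihood. Numerator for A: 0.5·0.0970874 = 0.0485437.
Normalizing constant: 0.5·0.0970874 + 0.5·0.345672 = 0.22138.
P(A | observation) = 0.0485437 / 0.22138 = 0.219278.

0.219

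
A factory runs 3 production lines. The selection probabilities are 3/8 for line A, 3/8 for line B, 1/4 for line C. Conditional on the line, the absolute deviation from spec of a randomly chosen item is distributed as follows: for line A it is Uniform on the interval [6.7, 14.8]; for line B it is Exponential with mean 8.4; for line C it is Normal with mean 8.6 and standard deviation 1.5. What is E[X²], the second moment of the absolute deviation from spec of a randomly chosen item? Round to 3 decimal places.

117.359

For each component E[X²] = Var + (mean)², giving A: 121.03; B: 141.12; C: 76.21.
Overall E[X²] = 0.375·121.03 + 0.375·141.12 + 0.25·76.21 = 117.359.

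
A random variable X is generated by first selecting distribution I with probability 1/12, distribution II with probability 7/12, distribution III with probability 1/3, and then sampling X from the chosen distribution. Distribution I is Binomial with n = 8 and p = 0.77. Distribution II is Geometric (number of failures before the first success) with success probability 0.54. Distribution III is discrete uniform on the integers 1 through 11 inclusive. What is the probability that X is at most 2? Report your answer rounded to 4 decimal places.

0.5874

Conditional on each component, P(X ≤ 2): I: 0.00267514; II: 0.902664; III: 0.181818.
By total probability, P(X ≤ 2) = 0.0833333·0.00267514 + 0.583333·0.902664 + 0.333333·0.181818 = 0.587383.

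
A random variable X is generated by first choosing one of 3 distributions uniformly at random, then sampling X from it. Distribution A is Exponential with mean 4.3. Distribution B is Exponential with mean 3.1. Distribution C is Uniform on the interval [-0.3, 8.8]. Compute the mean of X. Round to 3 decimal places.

3.883

Component means — A: 4.3; B: 3.1; C: 4.25.
E[X] = 0.333333·4.3 + 0.333333·3.1 + 0.333333·4.25 = 3.88333.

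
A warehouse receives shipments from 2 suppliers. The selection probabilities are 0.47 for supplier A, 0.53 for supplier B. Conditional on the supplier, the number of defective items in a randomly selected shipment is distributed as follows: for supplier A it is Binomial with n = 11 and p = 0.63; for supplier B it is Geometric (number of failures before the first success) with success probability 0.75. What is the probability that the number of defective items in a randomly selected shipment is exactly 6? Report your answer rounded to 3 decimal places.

0.094

Conditional on each supplier, P(X = 6): A: 0.200306; B: 0.000183105.
By total probability, P(X = 6) = 0.47·0.200306 + 0.53·0.000183105 = 0.0942409.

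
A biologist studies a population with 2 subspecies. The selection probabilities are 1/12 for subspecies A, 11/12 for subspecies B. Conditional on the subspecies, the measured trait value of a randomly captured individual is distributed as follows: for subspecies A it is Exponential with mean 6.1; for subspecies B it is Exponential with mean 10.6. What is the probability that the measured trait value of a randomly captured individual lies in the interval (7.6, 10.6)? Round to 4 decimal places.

0.1196

Conditional on each subspecies, P(7.6 < X < 10.6): A: 0.111758; B: 0.120344.
By total probability, P(7.6 < X < 10.6) = 0.0833333·0.111758 + 0.916667·0.120344 = 0.119629.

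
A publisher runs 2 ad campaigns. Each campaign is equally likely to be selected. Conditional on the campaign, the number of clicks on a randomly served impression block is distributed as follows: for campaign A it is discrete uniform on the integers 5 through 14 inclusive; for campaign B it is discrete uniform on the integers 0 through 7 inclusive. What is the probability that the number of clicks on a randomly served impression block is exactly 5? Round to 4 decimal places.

Conditional on each campaign, P(X = 5): A: 0.1; B: 0.125.
By total probability, P(X = 5) = 0.5·0.1 + 0.5·0.125 = 0.1125.

0.1125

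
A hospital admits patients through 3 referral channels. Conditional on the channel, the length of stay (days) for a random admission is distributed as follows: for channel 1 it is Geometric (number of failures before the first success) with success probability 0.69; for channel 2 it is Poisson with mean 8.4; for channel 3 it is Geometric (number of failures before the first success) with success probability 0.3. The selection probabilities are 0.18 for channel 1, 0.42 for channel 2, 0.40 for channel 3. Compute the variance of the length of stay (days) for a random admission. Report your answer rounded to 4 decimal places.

17.9740

Per component, 1: μ=0.449275, E[X²]=0.852972; 2: μ=8.4, E[X²]=78.96; 3: μ=2.33333, E[X²]=13.2222.
E[X] = 0.18·0.449275 + 0.42·8.4 + 0.4·2.33333 = 4.5422.
E[X²] = 0.18·0.852972 + 0.42·78.96 + 0.4·13.2222 = 38.6056.
Var(X) = E[X²] − (E[X])² = 38.6056 − 20.6316 = 17.974.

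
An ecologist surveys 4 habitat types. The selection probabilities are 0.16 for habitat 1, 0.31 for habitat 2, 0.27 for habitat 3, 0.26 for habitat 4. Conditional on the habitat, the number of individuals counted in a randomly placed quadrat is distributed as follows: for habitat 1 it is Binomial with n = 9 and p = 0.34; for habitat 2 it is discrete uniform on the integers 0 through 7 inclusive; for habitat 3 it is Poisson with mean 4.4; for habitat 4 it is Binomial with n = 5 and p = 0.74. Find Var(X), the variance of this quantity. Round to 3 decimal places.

3.598

Per component, 1: μ=3.06, E[X²]=11.3832; 2: μ=3.5, E[X²]=17.5; 3: μ=4.4, E[X²]=23.76; 4: μ=3.7, E[X²]=14.652.
E[X] = 0.16·3.06 + 0.31·3.5 + 0.27·4.4 + 0.26·3.7 = 3.7246.
E[X²] = 0.16·11.3832 + 0.31·17.5 + 0.27·23.76 + 0.26·14.652 = 17.471.
Var(X) = E[X²] − (E[X])² = 17.471 − 13.8726 = 3.59839.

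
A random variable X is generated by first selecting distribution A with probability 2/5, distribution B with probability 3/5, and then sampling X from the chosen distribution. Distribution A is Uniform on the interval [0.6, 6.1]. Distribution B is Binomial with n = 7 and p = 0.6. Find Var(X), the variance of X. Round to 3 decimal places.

Per component, A: μ=3.35, E[X²]=13.7433; B: μ=4.2, E[X²]=19.32.
E[X] = 0.4·3.35 + 0.6·4.2 = 3.86.
E[X²] = 0.4·13.7433 + 0.6·19.32 = 17.0893.
Var(X) = E[X²] − (E[X])² = 17.0893 − 14.8996 = 2.18973.

2.190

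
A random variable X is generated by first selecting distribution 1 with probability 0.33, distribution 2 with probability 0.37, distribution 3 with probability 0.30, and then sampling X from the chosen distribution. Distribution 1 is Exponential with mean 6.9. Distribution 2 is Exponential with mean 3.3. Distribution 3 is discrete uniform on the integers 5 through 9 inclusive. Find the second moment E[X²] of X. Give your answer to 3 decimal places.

54.781

For each component E[X²] = Var + (mean)², giving 1: 95.22; 2: 21.78; 3: 51.
Overall E[X²] = 0.33·95.22 + 0.37·21.78 + 0.3·51 = 54.7812.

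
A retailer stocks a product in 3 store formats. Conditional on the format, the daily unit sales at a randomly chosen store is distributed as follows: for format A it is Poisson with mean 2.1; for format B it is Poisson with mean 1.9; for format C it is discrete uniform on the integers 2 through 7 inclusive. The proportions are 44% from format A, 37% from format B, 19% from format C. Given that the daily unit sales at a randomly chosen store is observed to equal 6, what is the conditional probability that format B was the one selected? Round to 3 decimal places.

Likelihoods P(X=6 | ·): A: 0.014587; B: 0.00977304; C: 0.166667.
Posterior ∝ prior × likelihood. Numerator for B: 0.37·0.00977304 = 0.00361602.
Normalizing constant: 0.44·0.014587 + 0.37·0.00977304 + 0.19·0.166667 = 0.041701.
P(B | observation) = 0.00361602 / 0.041701 = 0.0867132.

0.087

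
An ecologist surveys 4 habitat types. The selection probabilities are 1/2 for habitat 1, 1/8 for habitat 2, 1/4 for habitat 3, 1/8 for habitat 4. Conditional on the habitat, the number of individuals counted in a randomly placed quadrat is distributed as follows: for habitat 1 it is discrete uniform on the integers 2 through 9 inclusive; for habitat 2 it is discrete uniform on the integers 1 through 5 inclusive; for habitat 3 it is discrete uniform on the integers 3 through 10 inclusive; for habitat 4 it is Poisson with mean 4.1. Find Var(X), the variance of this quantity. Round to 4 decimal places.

Per component, 1: μ=5.5, E[X²]=35.5; 2: μ=3, E[X²]=11; 3: μ=6.5, E[X²]=47.5; 4: μ=4.1, E[X²]=20.91.
E[X] = 0.5·5.5 + 0.125·3 + 0.25·6.5 + 0.125·4.1 = 5.2625.
E[X²] = 0.5·35.5 + 0.125·11 + 0.25·47.5 + 0.125·20.91 = 33.6137.
Var(X) = E[X²] − (E[X])² = 33.6137 − 27.6939 = 5.91984.

5.9198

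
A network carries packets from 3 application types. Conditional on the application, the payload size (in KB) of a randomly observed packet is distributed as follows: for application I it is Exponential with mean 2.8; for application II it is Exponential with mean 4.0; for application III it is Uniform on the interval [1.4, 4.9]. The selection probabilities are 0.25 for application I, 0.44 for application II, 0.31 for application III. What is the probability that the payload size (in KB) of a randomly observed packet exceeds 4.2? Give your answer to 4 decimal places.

0.2718

Conditional on each application, P(X > 4.2): I: 0.22313; II: 0.349938; III: 0.2.
By total probability, P(X > 4.2) = 0.25·0.22313 + 0.44·0.349938 + 0.31·0.2 = 0.271755.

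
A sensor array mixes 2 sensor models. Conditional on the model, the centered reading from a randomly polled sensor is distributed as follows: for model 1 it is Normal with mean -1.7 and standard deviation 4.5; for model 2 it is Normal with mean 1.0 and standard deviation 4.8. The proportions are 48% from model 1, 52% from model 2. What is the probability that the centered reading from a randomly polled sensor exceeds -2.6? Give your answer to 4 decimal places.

0.6802

Conditional on each model, P(X > -2.6): 1: 0.57926; 2: 0.773373.
By total probability, P(X > -2.6) = 0.48·0.57926 + 0.52·0.773373 = 0.680198.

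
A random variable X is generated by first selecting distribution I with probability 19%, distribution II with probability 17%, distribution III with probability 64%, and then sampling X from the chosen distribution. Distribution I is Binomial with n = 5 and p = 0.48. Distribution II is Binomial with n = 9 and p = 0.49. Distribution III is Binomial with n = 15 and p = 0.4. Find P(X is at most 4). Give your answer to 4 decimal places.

Conditional on each component, P(X ≤ 4): I: 0.97452; II: 0.524596; III: 0.217278.
By total probability, P(X ≤ 4) = 0.19·0.97452 + 0.17·0.524596 + 0.64·0.217278 = 0.413398.

0.4134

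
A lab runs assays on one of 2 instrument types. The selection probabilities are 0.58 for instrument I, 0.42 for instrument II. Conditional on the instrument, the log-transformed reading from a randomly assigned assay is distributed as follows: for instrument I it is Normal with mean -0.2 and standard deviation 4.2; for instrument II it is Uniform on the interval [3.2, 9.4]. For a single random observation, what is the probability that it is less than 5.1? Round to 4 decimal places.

0.6487

Conditional on each instrument, P(X < 5.1): I: 0.896508; II: 0.306452.
By total probability, P(X < 5.1) = 0.58·0.896508 + 0.42·0.306452 = 0.648685.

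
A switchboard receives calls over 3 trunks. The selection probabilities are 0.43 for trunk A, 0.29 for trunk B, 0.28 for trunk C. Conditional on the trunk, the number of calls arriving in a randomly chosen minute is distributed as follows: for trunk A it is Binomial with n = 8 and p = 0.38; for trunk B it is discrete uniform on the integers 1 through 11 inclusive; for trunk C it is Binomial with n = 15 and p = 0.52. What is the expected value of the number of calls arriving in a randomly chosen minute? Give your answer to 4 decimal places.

Component means — A: 3.04; B: 6; C: 7.8.
E[X] = 0.43·3.04 + 0.29·6 + 0.28·7.8 = 5.2312.

5.2312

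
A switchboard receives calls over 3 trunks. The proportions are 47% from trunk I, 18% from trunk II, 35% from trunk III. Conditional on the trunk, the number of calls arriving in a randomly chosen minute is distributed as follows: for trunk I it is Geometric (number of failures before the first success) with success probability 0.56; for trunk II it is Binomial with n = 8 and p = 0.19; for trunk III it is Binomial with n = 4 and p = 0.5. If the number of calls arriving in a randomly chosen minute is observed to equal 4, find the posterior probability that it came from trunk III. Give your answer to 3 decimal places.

Likelihoods P(X=4 | ·): I: 0.0209893; II: 0.0392692; III: 0.0625.
Posterior ∝ prior × likelihood. Numerator for III: 0.35·0.0625 = 0.021875.
Normalizing constant: 0.47·0.0209893 + 0.18·0.0392692 + 0.35·0.0625 = 0.0388085.
P(III | observation) = 0.021875 / 0.0388085 = 0.563666.

0.564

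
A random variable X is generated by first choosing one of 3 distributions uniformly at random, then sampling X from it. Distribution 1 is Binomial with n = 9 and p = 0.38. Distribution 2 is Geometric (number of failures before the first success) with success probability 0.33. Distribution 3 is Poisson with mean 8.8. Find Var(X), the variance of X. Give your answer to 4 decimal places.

14.2137

Per component, 1: μ=3.42, E[X²]=13.8168; 2: μ=2.0303, E[X²]=10.2746; 3: μ=8.8, E[X²]=86.24.
E[X] = 0.333333·3.42 + 0.333333·2.0303 + 0.333333·8.8 = 4.7501.
E[X²] = 0.333333·13.8168 + 0.333333·10.2746 + 0.333333·86.24 = 36.7771.
Var(X) = E[X²] − (E[X])² = 36.7771 − 22.5635 = 14.2137.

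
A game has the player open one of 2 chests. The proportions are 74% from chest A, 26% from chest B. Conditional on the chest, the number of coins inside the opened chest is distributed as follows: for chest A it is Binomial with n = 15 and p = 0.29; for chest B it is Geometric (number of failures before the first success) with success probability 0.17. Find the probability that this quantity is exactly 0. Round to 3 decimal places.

Conditional on each chest, P(X = 0): A: 0.00587321; B: 0.17.
By total probability, P(X = 0) = 0.74·0.00587321 + 0.26·0.17 = 0.0485462.

0.049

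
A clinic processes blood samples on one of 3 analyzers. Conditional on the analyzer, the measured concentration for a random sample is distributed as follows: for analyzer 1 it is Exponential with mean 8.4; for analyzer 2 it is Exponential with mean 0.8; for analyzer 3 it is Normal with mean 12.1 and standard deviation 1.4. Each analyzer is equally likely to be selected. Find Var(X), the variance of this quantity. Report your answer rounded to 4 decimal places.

46.5133

Per component, 1: μ=8.4, E[X²]=141.12; 2: μ=0.8, E[X²]=1.28; 3: μ=12.1, E[X²]=148.37.
E[X] = 0.333333·8.4 + 0.333333·0.8 + 0.333333·12.1 = 7.1.
E[X²] = 0.333333·141.12 + 0.333333·1.28 + 0.333333·148.37 = 96.9233.
Var(X) = E[X²] − (E[X])² = 96.9233 − 50.41 = 46.5133.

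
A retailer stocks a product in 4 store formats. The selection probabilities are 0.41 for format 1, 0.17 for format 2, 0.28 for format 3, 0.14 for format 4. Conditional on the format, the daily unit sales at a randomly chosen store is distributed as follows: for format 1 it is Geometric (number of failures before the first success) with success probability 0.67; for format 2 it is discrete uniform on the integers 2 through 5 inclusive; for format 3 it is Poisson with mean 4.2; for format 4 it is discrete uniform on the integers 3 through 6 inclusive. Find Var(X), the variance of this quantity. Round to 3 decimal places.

Per component, 1: μ=0.492537, E[X²]=0.977723; 2: μ=3.5, E[X²]=13.5; 3: μ=4.2, E[X²]=21.84; 4: μ=4.5, E[X²]=21.5.
E[X] = 0.41·0.492537 + 0.17·3.5 + 0.28·4.2 + 0.14·4.5 = 2.60294.
E[X²] = 0.41·0.977723 + 0.17·13.5 + 0.28·21.84 + 0.14·21.5 = 11.8211.
Var(X) = E[X²] − (E[X])² = 11.8211 − 6.7753 = 5.04577.

5.046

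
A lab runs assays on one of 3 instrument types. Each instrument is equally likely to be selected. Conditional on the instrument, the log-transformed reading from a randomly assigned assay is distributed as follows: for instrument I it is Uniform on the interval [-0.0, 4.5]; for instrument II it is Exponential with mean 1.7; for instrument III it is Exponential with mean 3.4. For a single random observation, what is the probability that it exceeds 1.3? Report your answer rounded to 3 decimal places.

0.620

Conditional on each instrument, P(X > 1.3): I: 0.711111; II: 0.465471; III: 0.682254.
By total probability, P(X > 1.3) = 0.333333·0.711111 + 0.333333·0.465471 + 0.333333·0.682254 = 0.619612.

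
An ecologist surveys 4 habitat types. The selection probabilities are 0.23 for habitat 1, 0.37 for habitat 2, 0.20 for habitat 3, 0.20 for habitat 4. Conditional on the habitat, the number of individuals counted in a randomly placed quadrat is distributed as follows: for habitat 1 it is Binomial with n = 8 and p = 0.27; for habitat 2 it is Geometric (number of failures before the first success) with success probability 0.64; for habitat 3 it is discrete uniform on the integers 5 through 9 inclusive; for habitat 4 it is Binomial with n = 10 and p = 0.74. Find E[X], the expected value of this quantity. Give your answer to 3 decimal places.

3.585

Component means — 1: 2.16; 2: 0.5625; 3: 7; 4: 7.4.
E[X] = 0.23·2.16 + 0.37·0.5625 + 0.2·7 + 0.2·7.4 = 3.58493.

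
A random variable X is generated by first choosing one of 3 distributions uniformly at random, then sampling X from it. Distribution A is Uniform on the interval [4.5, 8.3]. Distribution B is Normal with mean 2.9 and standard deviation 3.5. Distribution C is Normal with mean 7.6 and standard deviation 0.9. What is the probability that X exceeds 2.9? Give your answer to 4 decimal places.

0.8333

Conditional on each component, P(X > 2.9): A: 1; B: 0.5; C: 1.
By total probability, P(X > 2.9) = 0.333333·1 + 0.333333·0.5 + 0.333333·1 = 0.833333.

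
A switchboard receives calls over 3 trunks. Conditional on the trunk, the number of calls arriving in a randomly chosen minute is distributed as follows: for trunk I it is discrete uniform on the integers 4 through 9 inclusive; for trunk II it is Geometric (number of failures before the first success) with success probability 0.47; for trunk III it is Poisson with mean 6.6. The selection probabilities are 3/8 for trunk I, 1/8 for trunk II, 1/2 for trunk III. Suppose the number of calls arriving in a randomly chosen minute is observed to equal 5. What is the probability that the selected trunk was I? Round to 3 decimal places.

Likelihoods P(X=5 | ·): I: 0.166667; II: 0.0196552; III: 0.141969.
Posterior ∝ prior × likelihood. Numerator for I: 0.375·0.166667 = 0.0625.
Normalizing constant: 0.375·0.166667 + 0.125·0.0196552 + 0.5·0.141969 = 0.135942.
P(I | observation) = 0.0625 / 0.135942 = 0.459756.

0.460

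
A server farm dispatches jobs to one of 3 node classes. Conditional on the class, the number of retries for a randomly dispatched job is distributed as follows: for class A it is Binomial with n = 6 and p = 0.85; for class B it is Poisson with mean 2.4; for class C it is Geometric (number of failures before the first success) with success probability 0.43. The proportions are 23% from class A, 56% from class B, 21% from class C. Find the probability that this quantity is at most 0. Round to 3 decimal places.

0.141

Conditional on each class, P(X ≤ 0): A: 1.13906e-05; B: 0.090718; C: 0.43.
By total probability, P(X ≤ 0) = 0.23·1.13906e-05 + 0.56·0.090718 + 0.21·0.43 = 0.141105.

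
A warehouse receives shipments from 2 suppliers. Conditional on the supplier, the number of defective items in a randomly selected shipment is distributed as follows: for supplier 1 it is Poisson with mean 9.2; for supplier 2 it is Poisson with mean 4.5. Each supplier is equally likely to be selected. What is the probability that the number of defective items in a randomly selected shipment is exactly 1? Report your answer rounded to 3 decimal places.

0.025

Conditional on each supplier, P(X = 1): 1: 0.000929562; 2: 0.0499905.
By total probability, P(X = 1) = 0.5·0.000929562 + 0.5·0.0499905 = 0.02546.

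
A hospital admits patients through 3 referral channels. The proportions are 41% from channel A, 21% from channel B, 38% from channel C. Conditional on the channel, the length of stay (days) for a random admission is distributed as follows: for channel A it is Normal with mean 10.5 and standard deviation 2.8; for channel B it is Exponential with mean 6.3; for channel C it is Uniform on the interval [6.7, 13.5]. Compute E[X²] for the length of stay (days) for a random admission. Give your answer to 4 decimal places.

105.3148

For each component E[X²] = Var + (mean)², giving A: 118.09; B: 79.38; C: 105.863.
Overall E[X²] = 0.41·118.09 + 0.21·79.38 + 0.38·105.863 = 105.315.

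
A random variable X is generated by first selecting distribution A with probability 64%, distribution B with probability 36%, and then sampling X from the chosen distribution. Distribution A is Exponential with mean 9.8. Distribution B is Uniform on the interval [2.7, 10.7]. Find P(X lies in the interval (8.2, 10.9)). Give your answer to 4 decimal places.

0.1793

Conditional on each component, P(8.2 < X < 10.9): A: 0.104303; B: 0.3125.
By total probability, P(8.2 < X < 10.9) = 0.64·0.104303 + 0.36·0.3125 = 0.179254.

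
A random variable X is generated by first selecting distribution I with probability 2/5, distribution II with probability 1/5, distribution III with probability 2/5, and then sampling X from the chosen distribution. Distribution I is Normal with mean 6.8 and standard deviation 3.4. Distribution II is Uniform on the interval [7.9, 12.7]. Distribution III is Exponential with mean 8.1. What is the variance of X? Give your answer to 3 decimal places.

Per component, I: μ=6.8, E[X²]=57.8; II: μ=10.3, E[X²]=108.01; III: μ=8.1, E[X²]=131.22.
E[X] = 0.4·6.8 + 0.2·10.3 + 0.4·8.1 = 8.02.
E[X²] = 0.4·57.8 + 0.2·108.01 + 0.4·131.22 = 97.21.
Var(X) = E[X²] − (E[X])² = 97.21 − 64.3204 = 32.8896.

32.890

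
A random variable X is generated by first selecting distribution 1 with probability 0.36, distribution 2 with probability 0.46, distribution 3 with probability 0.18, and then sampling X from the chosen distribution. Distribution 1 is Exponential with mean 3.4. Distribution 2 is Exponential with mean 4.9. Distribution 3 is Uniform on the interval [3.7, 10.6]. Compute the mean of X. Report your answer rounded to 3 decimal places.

4.765

Component means — 1: 3.4; 2: 4.9; 3: 7.15.
E[X] = 0.36·3.4 + 0.46·4.9 + 0.18·7.15 = 4.765.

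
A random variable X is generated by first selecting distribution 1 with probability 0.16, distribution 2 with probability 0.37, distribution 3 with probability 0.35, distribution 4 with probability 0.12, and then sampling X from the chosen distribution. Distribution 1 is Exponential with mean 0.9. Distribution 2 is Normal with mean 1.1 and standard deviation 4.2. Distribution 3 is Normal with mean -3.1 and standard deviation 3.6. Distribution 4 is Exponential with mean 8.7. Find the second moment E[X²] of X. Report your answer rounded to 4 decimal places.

For each component E[X²] = Var + (mean)², giving 1: 1.62; 2: 18.85; 3: 22.57; 4: 151.38.
Overall E[X²] = 0.16·1.62 + 0.37·18.85 + 0.35·22.57 + 0.12·151.38 = 33.2988.

33.2988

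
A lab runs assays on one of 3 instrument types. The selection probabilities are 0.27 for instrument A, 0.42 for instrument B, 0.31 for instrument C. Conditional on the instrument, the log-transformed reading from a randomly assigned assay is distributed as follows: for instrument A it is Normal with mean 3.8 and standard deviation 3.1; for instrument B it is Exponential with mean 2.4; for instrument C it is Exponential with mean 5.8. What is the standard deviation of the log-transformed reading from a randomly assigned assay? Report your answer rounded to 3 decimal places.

Per component, A: μ=3.8, E[X²]=24.05; B: μ=2.4, E[X²]=11.52; C: μ=5.8, E[X²]=67.28.
E[X] = 0.27·3.8 + 0.42·2.4 + 0.31·5.8 = 3.832.
E[X²] = 0.27·24.05 + 0.42·11.52 + 0.31·67.28 = 32.1887.
Var(X) = E[X²] − (E[X])² = 32.1887 − 14.6842 = 17.5045.
SD(X) = √17.5045 = 4.18384.

4.184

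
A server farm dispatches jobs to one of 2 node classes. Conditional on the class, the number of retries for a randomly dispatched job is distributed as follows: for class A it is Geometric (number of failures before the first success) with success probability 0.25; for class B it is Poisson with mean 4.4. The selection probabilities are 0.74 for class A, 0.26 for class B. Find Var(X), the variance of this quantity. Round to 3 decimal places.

Per component, A: μ=3, E[X²]=21; B: μ=4.4, E[X²]=23.76.
E[X] = 0.74·3 + 0.26·4.4 = 3.364.
E[X²] = 0.74·21 + 0.26·23.76 = 21.7176.
Var(X) = E[X²] − (E[X])² = 21.7176 − 11.3165 = 10.4011.

10.401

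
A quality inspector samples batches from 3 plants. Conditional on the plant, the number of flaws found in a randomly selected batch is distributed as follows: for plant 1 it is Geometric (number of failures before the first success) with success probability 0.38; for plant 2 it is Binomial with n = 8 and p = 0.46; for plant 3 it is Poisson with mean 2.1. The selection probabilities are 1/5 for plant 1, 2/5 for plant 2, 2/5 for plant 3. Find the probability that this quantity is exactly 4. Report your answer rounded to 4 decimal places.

0.1575

Conditional on each plant, P(X = 4): 1: 0.0561501; 2: 0.266504; 3: 0.099231.
By total probability, P(X = 4) = 0.2·0.0561501 + 0.4·0.266504 + 0.4·0.099231 = 0.157524.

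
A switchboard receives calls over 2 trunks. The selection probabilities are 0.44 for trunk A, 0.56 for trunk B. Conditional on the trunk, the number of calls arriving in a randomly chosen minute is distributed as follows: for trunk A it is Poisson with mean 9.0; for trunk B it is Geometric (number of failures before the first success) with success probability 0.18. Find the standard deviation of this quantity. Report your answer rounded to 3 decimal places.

4.796

Per component, A: μ=9, E[X²]=90; B: μ=4.55556, E[X²]=46.0617.
E[X] = 0.44·9 + 0.56·4.55556 = 6.51111.
E[X²] = 0.44·90 + 0.56·46.0617 = 65.3946.
Var(X) = E[X²] − (E[X])² = 65.3946 − 42.3946 = 23.
SD(X) = √23 = 4.79583.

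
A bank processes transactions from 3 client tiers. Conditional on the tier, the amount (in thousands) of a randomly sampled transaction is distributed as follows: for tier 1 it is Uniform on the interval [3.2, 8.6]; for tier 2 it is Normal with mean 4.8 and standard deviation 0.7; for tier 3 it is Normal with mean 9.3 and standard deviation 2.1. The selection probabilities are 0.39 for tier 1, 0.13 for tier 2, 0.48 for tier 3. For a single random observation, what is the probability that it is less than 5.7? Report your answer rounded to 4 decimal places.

0.3184

Conditional on each tier, P(X < 5.7): 1: 0.462963; 2: 0.900729; 3: 0.0432381.
By total probability, P(X < 5.7) = 0.39·0.462963 + 0.13·0.900729 + 0.48·0.0432381 = 0.318405.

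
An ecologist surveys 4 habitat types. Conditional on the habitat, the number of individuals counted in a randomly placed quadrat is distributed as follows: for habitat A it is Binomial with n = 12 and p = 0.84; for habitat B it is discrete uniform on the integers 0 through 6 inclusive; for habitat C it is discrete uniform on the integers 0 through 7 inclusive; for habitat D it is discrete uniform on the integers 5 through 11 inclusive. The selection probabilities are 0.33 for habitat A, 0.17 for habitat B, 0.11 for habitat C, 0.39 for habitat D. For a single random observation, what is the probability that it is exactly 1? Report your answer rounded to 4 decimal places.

0.0380

Conditional on each habitat, P(X = 1): A: 1.77329e-08; B: 0.142857; C: 0.125; D: 0.
By total probability, P(X = 1) = 0.33·1.77329e-08 + 0.17·0.142857 + 0.11·0.125 + 0.39·0 = 0.0380357.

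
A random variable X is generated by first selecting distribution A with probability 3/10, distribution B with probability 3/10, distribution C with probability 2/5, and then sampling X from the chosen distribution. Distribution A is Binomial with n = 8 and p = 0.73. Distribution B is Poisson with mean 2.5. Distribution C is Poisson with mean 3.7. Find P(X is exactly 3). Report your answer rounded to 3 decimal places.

0.157

Conditional on each component, P(X = 3): A: 0.031259; B: 0.213763; C: 0.20872.
By total probability, P(X = 3) = 0.3·0.031259 + 0.3·0.213763 + 0.4·0.20872 = 0.156995.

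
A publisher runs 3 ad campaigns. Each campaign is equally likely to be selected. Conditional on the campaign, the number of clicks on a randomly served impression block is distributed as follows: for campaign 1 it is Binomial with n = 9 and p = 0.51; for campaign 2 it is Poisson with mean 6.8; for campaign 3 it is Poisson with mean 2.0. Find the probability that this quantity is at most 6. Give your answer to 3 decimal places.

Conditional on each campaign, P(X ≤ 6): 1: 0.899914; 2: 0.479916; 3: 0.995466.
By total probability, P(X ≤ 6) = 0.333333·0.899914 + 0.333333·0.479916 + 0.333333·0.995466 = 0.791765.

0.792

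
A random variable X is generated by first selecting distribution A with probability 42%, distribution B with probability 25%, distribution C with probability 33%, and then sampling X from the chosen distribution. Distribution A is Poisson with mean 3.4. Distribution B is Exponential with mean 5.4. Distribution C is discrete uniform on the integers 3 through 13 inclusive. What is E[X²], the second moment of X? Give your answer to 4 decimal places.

45.2832

For each component E[X²] = Var + (mean)², giving A: 14.96; B: 58.32; C: 74.
Overall E[X²] = 0.42·14.96 + 0.25·58.32 + 0.33·74 = 45.2832.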